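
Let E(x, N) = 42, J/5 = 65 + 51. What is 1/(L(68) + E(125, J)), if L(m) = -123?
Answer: -1/81 ≈ -0.012346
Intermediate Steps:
J = 580 (J = 5*(65 + 51) = 5*116 = 580)
1/(L(68) + E(125, J)) = 1/(-123 + 42) = 1/(-81) = -1/81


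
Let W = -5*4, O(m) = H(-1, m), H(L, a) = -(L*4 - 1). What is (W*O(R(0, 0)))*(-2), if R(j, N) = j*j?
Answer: 200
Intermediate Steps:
R(j, N) = j**2
H(L, a) = 1 - 4*L (H(L, a) = -(4*L - 1) = -(-1 + 4*L) = 1 - 4*L)
O(m) = 5 (O(m) = 1 - 4*(-1) = 1 + 4 = 5)
W = -20
(W*O(R(0, 0)))*(-2) = -20*5*(-2) = -100*(-2) = 200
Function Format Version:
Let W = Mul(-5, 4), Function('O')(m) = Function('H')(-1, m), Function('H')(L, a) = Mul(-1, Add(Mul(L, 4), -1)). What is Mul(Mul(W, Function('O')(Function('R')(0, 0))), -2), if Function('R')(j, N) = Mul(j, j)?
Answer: 200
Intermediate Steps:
Function('R')(j, N) = Pow(j, 2)
Function('H')(L, a) = Add(1, Mul(-4, L)) (Function('H')(L, a) = Mul(-1, Add(Mul(4, L), -1)) = Mul(-1, Add(-1, Mul(4, L))) = Add(1, Mul(-4, L)))
Function('O')(m) = 5 (Function('O')(m) = Add(1, Mul(-4, -1)) = Add(1, 4) = 5)
W = -20
Mul(Mul(W, Function('O')(Function('R')(0, 0))), -2) = Mul(Mul(-20, 5), -2) = Mul(-100, -2) = 200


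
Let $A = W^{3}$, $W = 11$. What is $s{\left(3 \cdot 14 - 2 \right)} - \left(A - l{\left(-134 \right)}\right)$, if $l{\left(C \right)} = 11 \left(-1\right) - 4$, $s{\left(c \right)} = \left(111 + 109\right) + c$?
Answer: $-1086$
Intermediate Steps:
$A = 1331$ ($A = 11^{3} = 1331$)
$s{\left(c \right)} = 220 + c$
$l{\left(C \right)} = -15$ ($l{\left(C \right)} = -11 - 4 = -15$)
$s{\left(3 \cdot 14 - 2 \right)} - \left(A - l{\left(-134 \right)}\right) = \left(220 + \left(3 \cdot 14 - 2\right)\right) - 1346 = \left(220 + \left(42 - 2\right)\right) - 1346 = \left(220 + 40\right) - 1346 = 260 - 1346 = -1086$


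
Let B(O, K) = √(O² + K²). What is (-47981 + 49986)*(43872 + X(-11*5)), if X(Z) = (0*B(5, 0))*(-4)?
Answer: 87963360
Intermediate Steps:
B(O, K) = √(K² + O²)
X(Z) = 0 (X(Z) = (0*√(0² + 5²))*(-4) = (0*√(0 + 25))*(-4) = (0*√25)*(-4) = (0*5)*(-4) = 0*(-4) = 0)
(-47981 + 49986)*(43872 + X(-11*5)) = (-47981 + 49986)*(43872 + 0) = 2005*43872 = 87963360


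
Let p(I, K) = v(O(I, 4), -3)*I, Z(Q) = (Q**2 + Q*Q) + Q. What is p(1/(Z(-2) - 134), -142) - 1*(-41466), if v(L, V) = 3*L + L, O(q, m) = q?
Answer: 169844737/4096 ≈ 41466.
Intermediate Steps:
v(L, V) = 4*L
Z(Q) = Q + 2*Q**2 (Z(Q) = (Q**2 + Q**2) + Q = 2*Q**2 + Q = Q + 2*Q**2)
p(I, K) = 4*I**2 (p(I, K) = (4*I)*I = 4*I**2)
p(1/(Z(-2) - 134), -142) - 1*(-41466) = 4*(1/(-2*(1 + 2*(-2)) - 134))**2 - 1*(-41466) = 4*(1/(-2*(1 - 4) - 134))**2 + 41466 = 4*(1/(-2*(-3) - 134))**2 + 41466 = 4*(1/(6 - 134))**2 + 41466 = 4*(1/(-128))**2 + 41466 = 4*(-1/128)**2 + 41466 = 4*(1/16384) + 41466 = 1/4096 + 41466 = 169844737/4096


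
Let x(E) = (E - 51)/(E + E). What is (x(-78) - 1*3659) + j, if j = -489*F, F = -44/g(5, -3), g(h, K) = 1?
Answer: 928607/52 ≈ 17858.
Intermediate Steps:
x(E) = (-51 + E)/(2*E) (x(E) = (-51 + E)/((2*E)) = (-51 + E)*(1/(2*E)) = (-51 + E)/(2*E))
F = -44 (F = -44/1 = -44*1 = -44)
j = 21516 (j = -489*(-44) = 21516)
(x(-78) - 1*3659) + j = ((½)*(-51 - 78)/(-78) - 1*3659) + 21516 = ((½)*(-1/78)*(-129) - 3659) + 21516 = (43/52 - 3659) + 21516 = -190225/52 + 21516 = 928607/52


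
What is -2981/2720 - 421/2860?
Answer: -483539/388960 ≈ -1.2432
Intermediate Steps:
-2981/2720 - 421/2860 = -483539/388960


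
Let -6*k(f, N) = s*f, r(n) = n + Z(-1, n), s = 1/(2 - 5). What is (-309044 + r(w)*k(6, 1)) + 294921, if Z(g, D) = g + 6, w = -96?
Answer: -42460/3 ≈ -14153.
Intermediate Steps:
s = -⅓ (s = 1/(-3) = -⅓ ≈ -0.33333)
Z(g, D) = 6 + g
r(n) = 5 + n (r(n) = n + (6 - 1) = n + 5 = 5 + n)
k(f, N) = f/18 (k(f, N) = -(-1)*f/18 = f/18)
(-309044 + r(w)*k(6, 1)) + 294921 = (-309044 + (5 - 96)*((1/18)*6)) + 294921 = (-309044 - 91*⅓) + 294921 = (-309044 - 91/3) + 294921 = -927223/3 + 294921 = -42460/3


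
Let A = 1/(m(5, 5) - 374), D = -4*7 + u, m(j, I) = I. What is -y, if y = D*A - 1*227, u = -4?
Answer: 83731/369 ≈ 226.91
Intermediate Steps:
D = -32 (D = -4*7 - 4 = -28 - 4 = -32)
A = -1/369 (A = 1/(5 - 374) = 1/(-369) = -1/369 ≈ -0.0027100)
y = -83731/369 (y = -32*(-1/369) - 1*227 = 32/369 - 227 = -83731/369 ≈ -226.91)
-y = -1*(-83731/369) = 83731/369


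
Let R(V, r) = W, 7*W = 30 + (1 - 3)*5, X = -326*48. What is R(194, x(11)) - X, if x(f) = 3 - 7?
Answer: 109556/7 ≈ 15651.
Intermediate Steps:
X = -15648
x(f) = -4
W = 20/7 (W = (30 + (1 - 3)*5)/7 = (30 - 2*5)/7 = (30 - 10)/7 = (1/7)*20 = 20/7 ≈ 2.8571)
R(V, r) = 20/7
R(194, x(11)) - X = 20/7 - 1*(-15648) = 20/7 + 15648 = 109556/7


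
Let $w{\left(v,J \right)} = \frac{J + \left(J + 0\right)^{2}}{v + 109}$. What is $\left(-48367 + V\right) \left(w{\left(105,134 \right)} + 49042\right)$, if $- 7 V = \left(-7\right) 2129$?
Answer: $- \frac{243051850282}{107} \approx -2.2715 \cdot 10^{9}$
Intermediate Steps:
$V = 2129$ ($V = - \frac{\left(-7\right) 2129}{7} = \left(- \frac{1}{7}\right) \left(-14903\right) = 2129$)
$w{\left(v,J \right)} = \frac{J + J^{2}}{109 + v}$
$\left(-48367 + V\right) \left(w{\left(105,134 \right)} + 49042\right) = \left(-48367 + 2129\right) \left(\frac{134 \left(1 + 134\right)}{109 + 105} + 49042\right) = - 46238 \left(134 \cdot \frac{1}{214} \cdot 135 + 49042\right) = - 46238 \left(\frac{9045}{107} + 49042\right) = \left(-46238\right) \frac{5256539}{107} = - \frac{243051850282}{107}$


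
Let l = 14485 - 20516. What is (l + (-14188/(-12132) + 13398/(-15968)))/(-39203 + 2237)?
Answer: 146035510451/895149137952 ≈ 0.16314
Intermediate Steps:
l = -6031
(l + (-14188/(-12132) + 13398/(-15968)))/(-39203 + 2237) = (-6031 + (-14188/(-12132) + 13398/(-15968)))/(-39203 + 2237) = (-6031 + (-14188*(-1/12132) + 13398*(-1/15968)))/(-36966) = (-6031 + (3547/3033 - 6699/7984))*(-1/36966) = (-6031 + 8001181/24215472)*(-1/36966) = -146035510451/24215472*(-1/36966) = 146035510451/895149137952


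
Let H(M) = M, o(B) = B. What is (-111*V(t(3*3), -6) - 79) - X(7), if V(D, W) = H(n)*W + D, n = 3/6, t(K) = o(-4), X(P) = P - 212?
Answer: 903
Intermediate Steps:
X(P) = -212 + P
t(K) = -4
n = ½ (n = 3*(⅙) = ½ ≈ 0.50000)
V(D, W) = D + W/2 (V(D, W) = W/2 + D = D + W/2)
(-111*V(t(3*3), -6) - 79) - X(7) = (-111*(-4 + (½)*(-6)) - 79) - (-212 + 7) = (-111*(-4 - 3) - 79) - 1*(-205) = (-111*(-7) - 79) + 205 = (777 - 79) + 205 = 698 + 205 = 903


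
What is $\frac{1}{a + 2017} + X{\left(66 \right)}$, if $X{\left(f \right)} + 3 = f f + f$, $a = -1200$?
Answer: $\frac{3610324}{817} \approx 4419.0$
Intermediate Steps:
$X{\left(f \right)} = -3 + f + f^{2}$ ($X{\left(f \right)} = -3 + \left(f f + f\right) = -3 + \left(f^{2} + f\right) = -3 + \left(f + f^{2}\right) = -3 + f + f^{2}$)
$\frac{1}{a + 2017} + X{\left(66 \right)} = \frac{1}{-1200 + 2017} + \left(-3 + 66 + 66^{2}\right) = \frac{1}{817} + \left(-3 + 66 + 4356\right) = \frac{1}{817} + 4419 = \frac{3610324}{817}$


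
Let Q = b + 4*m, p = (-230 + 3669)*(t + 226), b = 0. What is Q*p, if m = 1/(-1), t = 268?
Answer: -6795464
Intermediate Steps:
m = -1 (m = 1*(-1) = -1)
p = 1698866 (p = (-230 + 3669)*(268 + 226) = 3439*494 = 1698866)
Q = -4 (Q = 0 + 4*(-1) = 0 - 4 = -4)
Q*p = -4*1698866 = -6795464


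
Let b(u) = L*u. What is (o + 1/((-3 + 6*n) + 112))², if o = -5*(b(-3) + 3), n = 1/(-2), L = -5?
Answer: 90992521/11236 ≈ 8098.3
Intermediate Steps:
b(u) = -5*u
n = -½ ≈ -0.50000
o = -90 (o = -5*(-5*(-3) + 3) = -5*(15 + 3) = -5*18 = -90)
(o + 1/((-3 + 6*n) + 112))² = (-90 + 1/((-3 + 6*(-½)) + 112))² = (-90 + 1/((-3 - 3) + 112))² = (-90 + 1/(-6 + 112))² = (-90 + 1/106)² = (-9539/106)² = 90992521/11236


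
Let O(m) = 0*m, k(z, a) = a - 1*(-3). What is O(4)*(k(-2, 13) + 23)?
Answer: 0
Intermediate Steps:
k(z, a) = 3 + a (k(z, a) = a + 3 = 3 + a)
O(m) = 0
O(4)*(k(-2, 13) + 23) = 0*((3 + 13) + 23) = 0*(16 + 23) = 0*39 = 0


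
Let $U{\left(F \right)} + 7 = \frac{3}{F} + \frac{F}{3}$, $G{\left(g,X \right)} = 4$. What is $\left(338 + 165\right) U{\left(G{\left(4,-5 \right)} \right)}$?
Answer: $- \frac{29677}{12} \approx -2473.1$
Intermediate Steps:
$U{\left(F \right)} = -7 + \frac{3}{F} + \frac{F}{3}$ ($U{\left(F \right)} = -7 + \left(\frac{3}{F} + \frac{F}{3}\right) = -7 + \frac{3}{F} + \frac{F}{3}$)
$\left(338 + 165\right) U{\left(G{\left(4,-5 \right)} \right)} = \left(338 + 165\right) \left(-7 + \frac{3}{4} + \frac{1}{3} \cdot 4\right) = 503 \left(-7 + 3 \cdot \frac{1}{4} + \frac{4}{3}\right) = 503 \left(-7 + \frac{3}{4} + \frac{4}{3}\right) = 503 \left(- \frac{59}{12}\right) = - \frac{29677}{12}$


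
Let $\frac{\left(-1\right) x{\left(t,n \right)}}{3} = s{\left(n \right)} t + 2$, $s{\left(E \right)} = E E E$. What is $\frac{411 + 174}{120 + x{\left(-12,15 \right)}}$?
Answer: $\frac{195}{40538} \approx 0.0048103$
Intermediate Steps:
$s{\left(E \right)} = E^{3}$ ($s{\left(E \right)} = E^{2} E = E^{3}$)
$x{\left(t,n \right)} = -6 - 3 t n^{3}$ ($x{\left(t,n \right)} = - 3 \left(n^{3} t + 2\right) = - 3 \left(t n^{3} + 2\right) = - 3 \left(2 + t n^{3}\right) = -6 - 3 t n^{3}$)
$\frac{411 + 174}{120 + x{\left(-12,15 \right)}} = \frac{411 + 174}{120 - \left(6 - 36 \cdot 15^{3}\right)} = \frac{585}{120 - \left(6 - 121500\right)} = \frac{585}{120 + \left(-6 + 121500\right)} = \frac{585}{120 + 121494} = \frac{585}{121614} = 585 \cdot \frac{1}{121614} = \frac{195}{40538}$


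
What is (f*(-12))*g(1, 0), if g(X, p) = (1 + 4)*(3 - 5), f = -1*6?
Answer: -720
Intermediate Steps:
f = -6
g(X, p) = -10 (g(X, p) = 5*(-2) = -10)
(f*(-12))*g(1, 0) = -6*(-12)*(-10) = 72*(-10) = -720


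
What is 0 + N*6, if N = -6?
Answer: -36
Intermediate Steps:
0 + N*6 = 0 - 6*6 = 0 - 36 = -36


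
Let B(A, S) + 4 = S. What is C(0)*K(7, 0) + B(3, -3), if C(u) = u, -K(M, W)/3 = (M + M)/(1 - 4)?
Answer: -7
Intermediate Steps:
K(M, W) = 2*M (K(M, W) = -3*(M + M)/(1 - 4) = -3*2*M/(-3) = -3*2*M*(-1)/3 = -(-2)*M = 2*M)
B(A, S) = -4 + S
C(0)*K(7, 0) + B(3, -3) = 0*(2*7) + (-4 - 3) = 0*14 - 7 = 0 - 7 = -7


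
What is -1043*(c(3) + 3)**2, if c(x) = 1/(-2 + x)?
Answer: -16688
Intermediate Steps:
-1043*(c(3) + 3)**2 = -1043*(1/(-2 + 3) + 3)**2 = -1043*(1/1 + 3)**2 = -1043*(1 + 3)**2 = -1043*4**2 = -1043*16 = -16688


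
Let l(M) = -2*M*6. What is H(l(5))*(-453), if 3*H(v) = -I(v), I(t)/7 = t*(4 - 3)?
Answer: -63420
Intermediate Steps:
I(t) = 7*t (I(t) = 7*(t*(4 - 3)) = 7*(t*1) = 7*t)
l(M) = -12*M
H(v) = -7*v/3 (H(v) = (-7*v)/3 = -7*v/3)
H(l(5))*(-453) = -(-28)*5*(-453) = -7/3*(-60)*(-453) = 140*(-453) = -63420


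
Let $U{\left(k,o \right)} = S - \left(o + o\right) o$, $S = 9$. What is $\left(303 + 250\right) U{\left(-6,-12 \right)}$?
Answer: $-154287$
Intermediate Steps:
$U{\left(k,o \right)} = 9 - 2 o^{2}$ ($U{\left(k,o \right)} = 9 - \left(o + o\right) o = 9 - 2 o o = 9 - 2 o^{2}$)
$\left(303 + 250\right) U{\left(-6,-12 \right)} = \left(303 + 250\right) \left(9 - 2 \left(-12\right)^{2}\right) = 553 \left(9 - 288\right) = 553 \left(-279\right) = -154287$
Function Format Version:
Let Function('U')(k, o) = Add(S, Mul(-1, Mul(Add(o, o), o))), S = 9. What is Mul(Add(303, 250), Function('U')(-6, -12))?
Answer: -154287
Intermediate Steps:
Function('U')(k, o) = Add(9, Mul(-2, Pow(o, 2))) (Function('U')(k, o) = Add(9, Mul(-1, Mul(Add(o, o), o))) = Add(9, Mul(-1, Mul(Mul(2, o), o))) = Add(9, Mul(-1, Mul(2, Pow(o, 2)))) = Add(9, Mul(-2, Pow(o, 2))))
Mul(Add(303, 250), Function('U')(-6, -12)) = Mul(Add(303, 250), Add(9, Mul(-2, Pow(-12, 2)))) = Mul(553, Add(9, Mul(-2, 144))) = Mul(553, Add(9, -288)) = Mul(553, -279) = -154287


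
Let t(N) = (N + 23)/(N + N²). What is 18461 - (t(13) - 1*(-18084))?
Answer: 34289/91 ≈ 376.80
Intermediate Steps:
t(N) = (23 + N)/(N + N²)
18461 - (t(13) - 1*(-18084)) = 18461 - ((23 + 13)/(13*(1 + 13)) - 1*(-18084)) = 18461 - ((1/13)*36/14 + 18084) = 18461 - ((1/13)*(1/14)*36 + 18084) = 18461 - (18/91 + 18084) = 18461 - 1*1645662/91 = 18461 - 1645662/91 = 34289/91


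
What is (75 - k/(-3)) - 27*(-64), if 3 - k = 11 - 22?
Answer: 5423/3 ≈ 1807.7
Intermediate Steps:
k = 14 (k = 3 - (11 - 22) = 3 - 1*(-11) = 3 + 11 = 14)
(75 - k/(-3)) - 27*(-64) = (75 - 14/(-3)) - 27*(-64) = (75 - 14*(-1)/3) + 1728 = (75 - 1*(-14/3)) + 1728 = (75 + 14/3) + 1728 = 239/3 + 1728 = 5423/3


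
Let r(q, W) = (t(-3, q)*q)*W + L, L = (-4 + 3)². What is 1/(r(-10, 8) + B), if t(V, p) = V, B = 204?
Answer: 1/445 ≈ 0.0022472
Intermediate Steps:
L = 1 (L = (-1)² = 1)
r(q, W) = 1 - 3*W*q (r(q, W) = (-3*q)*W + 1 = -3*W*q + 1 = 1 - 3*W*q)
1/(r(-10, 8) + B) = 1/((1 - 3*8*(-10)) + 204) = 1/((1 + 240) + 204) = 1/(241 + 204) = 1/445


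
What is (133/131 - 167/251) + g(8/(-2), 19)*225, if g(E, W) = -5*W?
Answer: -702819869/32881 ≈ -21375.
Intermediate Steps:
(133/131 - 167/251) + g(8/(-2), 19)*225 = (133/131 - 167/251) - 5*19*225 = (133*(1/131) - 167*1/251) - 95*225 = (133/131 - 167/251) - 21375 = 11506/32881 - 21375 = -702819869/32881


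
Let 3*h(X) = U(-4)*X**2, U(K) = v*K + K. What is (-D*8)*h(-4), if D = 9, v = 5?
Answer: 9216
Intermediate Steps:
U(K) = 6*K (U(K) = 5*K + K = 6*K)
h(X) = -8*X**2 (h(X) = ((6*(-4))*X**2)/3 = (-24*X**2)/3 = -8*X**2)
(-D*8)*h(-4) = (-1*9*8)*(-8*(-4)**2) = (-9*8)*(-8*16) = -72*(-128) = 9216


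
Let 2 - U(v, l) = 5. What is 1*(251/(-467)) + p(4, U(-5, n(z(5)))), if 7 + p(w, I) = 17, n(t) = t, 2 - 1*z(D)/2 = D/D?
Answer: 4419/467 ≈ 9.4625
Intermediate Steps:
z(D) = 2 (z(D) = 4 - 2*D/D = 4 - 2*1 = 4 - 2 = 2)
U(v, l) = -3 (U(v, l) = 2 - 1*5 = 2 - 5 = -3)
p(w, I) = 10 (p(w, I) = -7 + 17 = 10)
1*(251/(-467)) + p(4, U(-5, n(z(5)))) = 1*(251/(-467)) + 10 = 1*(251*(-1/467)) + 10 = 1*(-251/467) + 10 = -251/467 + 10 = 4419/467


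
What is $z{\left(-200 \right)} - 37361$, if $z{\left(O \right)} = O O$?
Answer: $2639$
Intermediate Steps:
$z{\left(O \right)} = O^{2}$
$z{\left(-200 \right)} - 37361 = \left(-200\right)^{2} - 37361 = 40000 - 37361 = 2639$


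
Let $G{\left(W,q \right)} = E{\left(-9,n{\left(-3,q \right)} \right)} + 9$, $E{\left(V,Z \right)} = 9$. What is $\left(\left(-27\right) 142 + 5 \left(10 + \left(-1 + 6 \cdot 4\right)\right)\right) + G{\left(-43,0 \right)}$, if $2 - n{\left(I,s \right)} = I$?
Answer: $-3651$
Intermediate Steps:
$n{\left(I,s \right)} = 2 - I$
$G{\left(W,q \right)} = 18$ ($G{\left(W,q \right)} = 9 + 9 = 18$)
$\left(\left(-27\right) 142 + 5 \left(10 + \left(-1 + 6 \cdot 4\right)\right)\right) + G{\left(-43,0 \right)} = \left(\left(-27\right) 142 + 5 \left(10 + \left(-1 + 6 \cdot 4\right)\right)\right) + 18 = \left(-3834 + 5 \left(10 + \left(-1 + 24\right)\right)\right) + 18 = \left(-3834 + 5 \left(10 + 23\right)\right) + 18 = \left(-3834 + 5 \cdot 33\right) + 18 = \left(-3834 + 165\right) + 18 = -3669 + 18 = -3651$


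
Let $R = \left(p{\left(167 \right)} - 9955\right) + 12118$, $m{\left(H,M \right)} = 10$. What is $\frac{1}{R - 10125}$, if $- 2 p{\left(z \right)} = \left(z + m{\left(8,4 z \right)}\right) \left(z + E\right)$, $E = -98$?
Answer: $- \frac{2}{28137} \approx -7.1081 \cdot 10^{-5}$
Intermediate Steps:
$p{\left(z \right)} = - \frac{\left(-98 + z\right) \left(10 + z\right)}{2}$ ($p{\left(z \right)} = - \frac{\left(z + 10\right) \left(z - 98\right)}{2} = - \frac{\left(10 + z\right) \left(-98 + z\right)}{2} = - \frac{\left(-98 + z\right) \left(10 + z\right)}{2}$)
$R = - \frac{7887}{2}$ ($R = \left(\left(490 + 44 \cdot 167 - \frac{167^{2}}{2}\right) - 9955\right) + 12118 = \left(\left(490 + 7348 - \frac{27889}{2}\right) - 9955\right) + 12118 = \left(- \frac{12213}{2} - 9955\right) + 12118 = - \frac{32123}{2} + 12118 = - \frac{7887}{2} \approx -3943.5$)
$\frac{1}{R - 10125} = \frac{1}{- \frac{7887}{2} - 10125} = \frac{1}{- \frac{28137}{2}} = - \frac{2}{28137}$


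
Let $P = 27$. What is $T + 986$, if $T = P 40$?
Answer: $2066$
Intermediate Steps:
$T = 1080$ ($T = 27 \cdot 40 = 1080$)
$T + 986 = 1080 + 986 = 2066$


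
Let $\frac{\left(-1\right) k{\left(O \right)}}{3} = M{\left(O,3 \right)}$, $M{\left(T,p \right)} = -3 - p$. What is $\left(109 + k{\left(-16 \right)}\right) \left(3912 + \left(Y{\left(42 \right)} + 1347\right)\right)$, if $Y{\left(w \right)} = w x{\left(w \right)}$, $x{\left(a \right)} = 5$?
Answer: $694563$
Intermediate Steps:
$Y{\left(w \right)} = 5 w$ ($Y{\left(w \right)} = w 5 = 5 w$)
$k{\left(O \right)} = 18$ ($k{\left(O \right)} = - 3 \left(-3 - 3\right) = \left(-3\right) \left(-6\right) = 18$)
$\left(109 + k{\left(-16 \right)}\right) \left(3912 + \left(Y{\left(42 \right)} + 1347\right)\right) = \left(109 + 18\right) \left(3912 + \left(5 \cdot 42 + 1347\right)\right) = 127 \left(3912 + \left(210 + 1347\right)\right) = 127 \left(3912 + 1557\right) = 127 \cdot 5469 = 694563$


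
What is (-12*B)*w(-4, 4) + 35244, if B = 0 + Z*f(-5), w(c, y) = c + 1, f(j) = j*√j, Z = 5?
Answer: 35244 - 900*I*√5 ≈ 35244.0 - 2012.5*I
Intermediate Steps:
f(j) = j^(3/2)
w(c, y) = 1 + c
B = -25*I*√5 (B = 0 + 5*(-5)^(3/2) = 0 + 5*(-5*I*√5) = 0 - 25*I*√5 = -25*I*√5 ≈ -55.902*I)
(-12*B)*w(-4, 4) + 35244 = (-(-300)*I*√5)*(1 - 4) + 35244 = (300*I*√5)*(-3) + 35244 = -900*I*√5 + 35244 = 35244 - 900*I*√5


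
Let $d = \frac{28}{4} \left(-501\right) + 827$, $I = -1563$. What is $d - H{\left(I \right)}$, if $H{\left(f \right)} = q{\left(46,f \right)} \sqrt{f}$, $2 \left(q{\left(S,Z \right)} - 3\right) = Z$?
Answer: $-2680 + \frac{1557 i \sqrt{1563}}{2} \approx -2680.0 + 30778.0 i$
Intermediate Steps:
$q{\left(S,Z \right)} = 3 + \frac{Z}{2}$
$H{\left(f \right)} = \sqrt{f} \left(3 + \frac{f}{2}\right)$ ($H{\left(f \right)} = \left(3 + \frac{f}{2}\right) \sqrt{f} = \sqrt{f} \left(3 + \frac{f}{2}\right)$)
$d = -2680$ ($d = 28 \cdot \frac{1}{4} \left(-501\right) + 827 = 7 \left(-501\right) + 827 = -3507 + 827 = -2680$)
$d - H{\left(I \right)} = -2680 - \frac{\sqrt{-1563} \left(6 - 1563\right)}{2} = -2680 - \frac{1}{2} i \sqrt{1563} \left(-1557\right) = -2680 - - \frac{1557 i \sqrt{1563}}{2} = -2680 + \frac{1557 i \sqrt{1563}}{2}$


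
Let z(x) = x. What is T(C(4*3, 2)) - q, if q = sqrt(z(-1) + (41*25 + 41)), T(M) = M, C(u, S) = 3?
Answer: 3 - sqrt(1065) ≈ -29.634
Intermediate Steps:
q = sqrt(1065) (q = sqrt(-1 + (41*25 + 41)) = sqrt(-1 + (1025 + 41)) = sqrt(-1 + 1066) = sqrt(1065) ≈ 32.634)
T(C(4*3, 2)) - q = 3 - sqrt(1065)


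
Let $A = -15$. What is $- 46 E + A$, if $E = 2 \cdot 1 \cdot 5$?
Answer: $-475$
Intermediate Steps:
$E = 10$ ($E = 2 \cdot 5 = 10$)
$- 46 E + A = \left(-46\right) 10 - 15 = -460 - 15 = -475$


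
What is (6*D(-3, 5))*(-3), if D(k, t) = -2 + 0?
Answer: 36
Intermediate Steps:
D(k, t) = -2
(6*D(-3, 5))*(-3) = (6*(-2))*(-3) = -12*(-3) = 36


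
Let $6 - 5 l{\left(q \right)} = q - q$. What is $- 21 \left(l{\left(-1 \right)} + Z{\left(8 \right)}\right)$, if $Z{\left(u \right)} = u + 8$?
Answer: $- \frac{1806}{5} \approx -361.2$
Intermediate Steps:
$l{\left(q \right)} = \frac{6}{5}$ ($l{\left(q \right)} = \frac{6}{5} - \frac{q - q}{5} = \frac{6}{5} - 0 = \frac{6}{5} + 0 = \frac{6}{5}$)
$Z{\left(u \right)} = 8 + u$
$- 21 \left(l{\left(-1 \right)} + Z{\left(8 \right)}\right) = - 21 \left(\frac{6}{5} + \left(8 + 8\right)\right) = - 21 \left(\frac{6}{5} + 16\right) = \left(-21\right) \frac{86}{5} = - \frac{1806}{5}$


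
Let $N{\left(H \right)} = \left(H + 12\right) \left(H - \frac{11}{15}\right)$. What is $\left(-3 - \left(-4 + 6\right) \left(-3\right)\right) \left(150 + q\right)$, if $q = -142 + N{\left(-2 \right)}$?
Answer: $-58$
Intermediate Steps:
$N{\left(H \right)} = \left(12 + H\right) \left(- \frac{11}{15} + H\right)$ ($N{\left(H \right)} = \left(12 + H\right) \left(H - \frac{11}{15}\right) = \left(12 + H\right) \left(- \frac{11}{15} + H\right)$)
$q = - \frac{508}{3}$ ($q = -142 + \left(- \frac{44}{5} + \left(-2\right)^{2} + \frac{169}{15} \left(-2\right)\right) = -142 - \frac{82}{3} = - \frac{508}{3} \approx -169.33$)
$\left(-3 - \left(-4 + 6\right) \left(-3\right)\right) \left(150 + q\right) = \left(-3 - \left(-4 + 6\right) \left(-3\right)\right) \left(150 - \frac{508}{3}\right) = \left(-3 - 2 \left(-3\right)\right) \left(- \frac{58}{3}\right) = \left(-3 - -6\right) \left(- \frac{58}{3}\right) = \left(-3 + 6\right) \left(- \frac{58}{3}\right) = 3 \left(- \frac{58}{3}\right) = -58$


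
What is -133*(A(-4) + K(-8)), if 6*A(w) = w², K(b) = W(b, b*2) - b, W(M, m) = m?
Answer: 2128/3 ≈ 709.33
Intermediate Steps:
K(b) = b (K(b) = b*2 - b = 2*b - b = b)
A(w) = w²/6
-133*(A(-4) + K(-8)) = -133*((⅙)*(-4)² - 8) = -133*((⅙)*16 - 8) = -133*(8/3 - 8) = -133*(-16/3) = 2128/3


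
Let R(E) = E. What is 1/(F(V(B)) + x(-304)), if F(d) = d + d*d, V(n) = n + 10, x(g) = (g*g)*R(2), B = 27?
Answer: 1/186238 ≈ 5.3695e-6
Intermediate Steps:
x(g) = 2*g**2 (x(g) = (g*g)*2 = g**2*2 = 2*g**2)
V(n) = 10 + n
F(d) = d + d**2
1/(F(V(B)) + x(-304)) = 1/((10 + 27)*(1 + (10 + 27)) + 2*(-304)**2) = 1/(37*(1 + 37) + 2*92416) = 1/(37*38 + 184832) = 1/(1406 + 184832) = 1/186238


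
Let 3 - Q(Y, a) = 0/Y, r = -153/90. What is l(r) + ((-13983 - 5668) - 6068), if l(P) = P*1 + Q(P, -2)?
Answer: -257177/10 ≈ -25718.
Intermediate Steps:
r = -17/10 (r = -153*1/90 = -17/10 ≈ -1.7000)
Q(Y, a) = 3 (Q(Y, a) = 3 - 0/Y = 3 - 1*0 = 3 + 0 = 3)
l(P) = 3 + P (l(P) = P*1 + 3 = P + 3 = 3 + P)
l(r) + ((-13983 - 5668) - 6068) = (3 - 17/10) + ((-13983 - 5668) - 6068) = 13/10 + (-19651 - 6068) = 13/10 - 25719 = -257177/10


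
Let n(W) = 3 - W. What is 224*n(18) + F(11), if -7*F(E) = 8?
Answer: -23528/7 ≈ -3361.1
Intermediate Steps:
F(E) = -8/7 (F(E) = -⅐*8 = -8/7)
224*n(18) + F(11) = 224*(3 - 1*18) - 8/7 = 224*(3 - 18) - 8/7 = 224*(-15) - 8/7 = -3360 - 8/7 = -23528/7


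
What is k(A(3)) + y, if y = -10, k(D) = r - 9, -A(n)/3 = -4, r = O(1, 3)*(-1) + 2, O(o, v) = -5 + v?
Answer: -15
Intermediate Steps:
r = 4 (r = (-5 + 3)*(-1) + 2 = -2*(-1) + 2 = 2 + 2 = 4)
A(n) = 12 (A(n) = -3*(-4) = 12)
k(D) = -5 (k(D) = 4 - 9 = -5)
k(A(3)) + y = -5 - 10 = -15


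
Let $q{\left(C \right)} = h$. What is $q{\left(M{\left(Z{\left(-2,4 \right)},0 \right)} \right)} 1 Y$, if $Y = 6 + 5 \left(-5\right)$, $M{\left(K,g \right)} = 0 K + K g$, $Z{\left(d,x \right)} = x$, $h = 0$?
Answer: $0$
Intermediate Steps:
$M{\left(K,g \right)} = K g$ ($M{\left(K,g \right)} = 0 + K g = K g$)
$Y = -19$ ($Y = 6 - 25 = -19$)
$q{\left(C \right)} = 0$
$q{\left(M{\left(Z{\left(-2,4 \right)},0 \right)} \right)} 1 Y = 0 \cdot 1 \left(-19\right) = 0 \left(-19\right) = 0$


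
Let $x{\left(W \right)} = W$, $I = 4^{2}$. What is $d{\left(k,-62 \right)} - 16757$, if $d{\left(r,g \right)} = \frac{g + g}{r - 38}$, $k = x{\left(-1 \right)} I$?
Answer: $- \frac{452377}{27} \approx -16755.0$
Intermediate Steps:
$I = 16$
$k = -16$ ($k = \left(-1\right) 16 = -16$)
$d{\left(r,g \right)} = \frac{2 g}{-38 + r}$
$d{\left(k,-62 \right)} - 16757 = 2 \left(-62\right) \frac{1}{-38 - 16} - 16757 = 2 \left(-62\right) \frac{1}{-54} - 16757 = 2 \left(-62\right) \left(- \frac{1}{54}\right) - 16757 = \frac{62}{27} - 16757 = - \frac{452377}{27}$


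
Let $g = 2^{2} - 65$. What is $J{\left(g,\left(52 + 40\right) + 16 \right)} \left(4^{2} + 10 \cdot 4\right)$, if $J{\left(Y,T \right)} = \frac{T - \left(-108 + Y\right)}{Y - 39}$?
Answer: $- \frac{3878}{25} \approx -155.12$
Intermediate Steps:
$g = -61$ ($g = 4 - 65 = -61$)
$J{\left(Y,T \right)} = \frac{108 + T - Y}{-39 + Y}$
$J{\left(g,\left(52 + 40\right) + 16 \right)} \left(4^{2} + 10 \cdot 4\right) = \frac{108 + \left(\left(52 + 40\right) + 16\right) - -61}{-39 - 61} \left(4^{2} + 10 \cdot 4\right) = \frac{108 + \left(92 + 16\right) + 61}{-100} \left(16 + 40\right) = - \frac{108 + 108 + 61}{100} \cdot 56 = \left(- \frac{1}{100}\right) 277 \cdot 56 = \left(- \frac{277}{100}\right) 56 = - \frac{3878}{25}$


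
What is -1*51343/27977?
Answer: -51343/27977 ≈ -1.8352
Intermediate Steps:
-1*51343/27977 = -51343*1/27977 = -51343/27977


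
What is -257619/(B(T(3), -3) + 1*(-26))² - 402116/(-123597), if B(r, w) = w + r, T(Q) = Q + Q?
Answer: -31628216179/65382813 ≈ -483.74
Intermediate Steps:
T(Q) = 2*Q
B(r, w) = r + w
-257619/(B(T(3), -3) + 1*(-26))² - 402116/(-123597) = -257619/((2*3 - 3) + 1*(-26))² - 402116/(-123597) = -257619/((6 - 3) - 26)² - 402116*(-1/123597) = -257619/(3 - 26)² + 402116/123597 = -257619/((-23)²) + 402116/123597 = -257619/529 + 402116/123597 = -31628216179/65382813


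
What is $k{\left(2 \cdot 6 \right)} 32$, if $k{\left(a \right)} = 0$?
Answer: $0$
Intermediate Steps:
$k{\left(2 \cdot 6 \right)} 32 = 0 \cdot 32 = 0$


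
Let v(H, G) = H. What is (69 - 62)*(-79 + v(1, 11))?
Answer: -546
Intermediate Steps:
(69 - 62)*(-79 + v(1, 11)) = (69 - 62)*(-79 + 1) = 7*(-78) = -546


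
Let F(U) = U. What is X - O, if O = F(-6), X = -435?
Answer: -429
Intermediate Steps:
O = -6
X - O = -435 - 1*(-6) = -435 + 6 = -429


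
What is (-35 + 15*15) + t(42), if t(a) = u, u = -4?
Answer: 186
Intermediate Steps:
t(a) = -4
(-35 + 15*15) + t(42) = (-35 + 15*15) - 4 = (-35 + 225) - 4 = 190 - 4 = 186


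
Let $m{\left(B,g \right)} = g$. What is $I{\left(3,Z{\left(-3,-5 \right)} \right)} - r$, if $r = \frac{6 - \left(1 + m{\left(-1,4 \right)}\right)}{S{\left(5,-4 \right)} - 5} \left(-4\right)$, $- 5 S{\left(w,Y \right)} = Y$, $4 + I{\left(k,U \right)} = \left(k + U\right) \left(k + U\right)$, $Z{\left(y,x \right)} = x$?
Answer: $- \frac{20}{21} \approx -0.95238$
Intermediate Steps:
$I{\left(k,U \right)} = -4 + \left(U + k\right)^{2}$ ($I{\left(k,U \right)} = -4 + \left(k + U\right) \left(k + U\right) = -4 + \left(U + k\right) \left(U + k\right) = -4 + \left(U + k\right)^{2}$)
$S{\left(w,Y \right)} = - \frac{Y}{5}$
$r = \frac{20}{21}$ ($r = \frac{6 - 5}{\left(- \frac{1}{5}\right) \left(-4\right) - 5} \left(-4\right) = \frac{6 - 5}{\frac{4}{5} - 5} \left(-4\right) = \frac{6 - 5}{- \frac{21}{5}} \left(-4\right) = 1 \left(- \frac{5}{21}\right) \left(-4\right) = \left(- \frac{5}{21}\right) \left(-4\right) = \frac{20}{21} \approx 0.95238$)
$I{\left(3,Z{\left(-3,-5 \right)} \right)} - r = \left(-4 + \left(-5 + 3\right)^{2}\right) - \frac{20}{21} = \left(-4 + \left(-2\right)^{2}\right) - \frac{20}{21} = \left(-4 + 4\right) - \frac{20}{21} = 0 - \frac{20}{21} = - \frac{20}{21}$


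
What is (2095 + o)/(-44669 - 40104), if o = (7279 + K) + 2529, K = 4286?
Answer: -16189/84773 ≈ -0.19097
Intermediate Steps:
o = 14094 (o = (7279 + 4286) + 2529 = 11565 + 2529 = 14094)
(2095 + o)/(-44669 - 40104) = (2095 + 14094)/(-44669 - 40104) = 16189/(-84773) = 16189*(-1/84773) = -16189/84773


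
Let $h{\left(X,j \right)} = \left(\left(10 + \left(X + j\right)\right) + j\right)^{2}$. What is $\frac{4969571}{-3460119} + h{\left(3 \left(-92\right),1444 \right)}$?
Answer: $\frac{23787911781625}{3460119} \approx 6.8749 \cdot 10^{6}$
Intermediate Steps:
$h{\left(X,j \right)} = \left(10 + X + 2 j\right)^{2}$ ($h{\left(X,j \right)} = \left(\left(10 + X + j\right) + j\right)^{2} = \left(10 + X + 2 j\right)^{2}$)
$\frac{4969571}{-3460119} + h{\left(3 \left(-92\right),1444 \right)} = \frac{4969571}{-3460119} + \left(10 + 3 \left(-92\right) + 2 \cdot 1444\right)^{2} = 4969571 \left(- \frac{1}{3460119}\right) + \left(10 - 276 + 2888\right)^{2} = - \frac{4969571}{3460119} + 2622^{2} = - \frac{4969571}{3460119} + 6874884 = \frac{23787911781625}{3460119}$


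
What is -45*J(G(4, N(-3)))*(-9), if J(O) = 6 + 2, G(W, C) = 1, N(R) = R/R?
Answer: 3240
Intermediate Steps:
N(R) = 1
J(O) = 8
-45*J(G(4, N(-3)))*(-9) = -45*8*(-9) = -360*(-9) = 3240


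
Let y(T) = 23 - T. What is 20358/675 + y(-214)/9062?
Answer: 6838673/226550 ≈ 30.186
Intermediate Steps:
20358/675 + y(-214)/9062 = 20358/675 + (23 - 1*(-214))/9062 = 20358*(1/675) + (23 + 214)*(1/9062) = 754/25 + 237*(1/9062) = 754/25 + 237/9062 = 6838673/226550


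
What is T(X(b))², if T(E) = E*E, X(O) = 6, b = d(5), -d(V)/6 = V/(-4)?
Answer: 1296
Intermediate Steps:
d(V) = 3*V/2 (d(V) = -6*V/(-4) = -6*V*(-1)/4 = -(-3)*V/2 = 3*V/2)
b = 15/2 (b = (3/2)*5 = 15/2 ≈ 7.5000)
T(E) = E²
T(X(b))² = (6²)² = 36² = 1296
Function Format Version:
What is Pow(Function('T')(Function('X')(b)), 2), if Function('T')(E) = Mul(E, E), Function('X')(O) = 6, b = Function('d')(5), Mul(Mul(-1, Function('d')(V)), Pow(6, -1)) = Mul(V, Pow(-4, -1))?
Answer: 1296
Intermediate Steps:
Function('d')(V) = Mul(Rational(3, 2), V) (Function('d')(V) = Mul(-6, Mul(V, Pow(-4, -1))) = Mul(-6, Mul(V, Rational(-1, 4))) = Mul(-6, Mul(Rational(-1, 4), V)) = Mul(Rational(3, 2), V))
b = Rational(15, 2) (b = Mul(Rational(3, 2), 5) = Rational(15, 2) ≈ 7.5000)
Function('T')(E) = Pow(E, 2)
Pow(Function('T')(Function('X')(b)), 2) = Pow(Pow(6, 2), 2) = Pow(36, 2) = 1296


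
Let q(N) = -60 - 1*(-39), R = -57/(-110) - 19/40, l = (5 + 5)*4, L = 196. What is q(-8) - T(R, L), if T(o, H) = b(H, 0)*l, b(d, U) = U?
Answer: -21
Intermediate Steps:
l = 40 (l = 10*4 = 40)
R = 19/440 (R = -57*(-1/110) - 19*1/40 = 57/110 - 19/40 = 19/440 ≈ 0.043182)
T(o, H) = 0 (T(o, H) = 0*40 = 0)
q(N) = -21 (q(N) = -60 + 39 = -21)
q(-8) - T(R, L) = -21 - 1*0 = -21 + 0 = -21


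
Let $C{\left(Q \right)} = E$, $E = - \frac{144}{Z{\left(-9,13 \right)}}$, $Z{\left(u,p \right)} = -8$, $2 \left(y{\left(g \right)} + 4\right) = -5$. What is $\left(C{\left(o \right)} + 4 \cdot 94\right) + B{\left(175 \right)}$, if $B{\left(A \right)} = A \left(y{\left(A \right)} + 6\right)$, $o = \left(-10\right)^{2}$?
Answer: $\frac{613}{2} \approx 306.5$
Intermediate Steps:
$y{\left(g \right)} = - \frac{13}{2}$ ($y{\left(g \right)} = -4 + \frac{1}{2} \left(-5\right) = -4 - \frac{5}{2} = - \frac{13}{2}$)
$o = 100$
$E = 18$ ($E = - \frac{144}{-8} = \left(-144\right) \left(- \frac{1}{8}\right) = 18$)
$C{\left(Q \right)} = 18$
$B{\left(A \right)} = - \frac{A}{2}$ ($B{\left(A \right)} = A \left(- \frac{13}{2} + 6\right) = A \left(- \frac{1}{2}\right) = - \frac{A}{2}$)
$\left(C{\left(o \right)} + 4 \cdot 94\right) + B{\left(175 \right)} = \left(18 + 4 \cdot 94\right) - \frac{175}{2} = \left(18 + 376\right) - \frac{175}{2} = 394 - \frac{175}{2} = \frac{613}{2}$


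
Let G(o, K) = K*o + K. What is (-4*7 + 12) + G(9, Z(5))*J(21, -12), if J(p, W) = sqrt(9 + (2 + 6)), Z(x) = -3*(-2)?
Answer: -16 + 60*sqrt(17) ≈ 231.39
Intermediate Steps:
Z(x) = 6
J(p, W) = sqrt(17) (J(p, W) = sqrt(9 + 8) = sqrt(17))
G(o, K) = K + K*o
(-4*7 + 12) + G(9, Z(5))*J(21, -12) = (-4*7 + 12) + (6*(1 + 9))*sqrt(17) = (-28 + 12) + (6*10)*sqrt(17) = -16 + 60*sqrt(17)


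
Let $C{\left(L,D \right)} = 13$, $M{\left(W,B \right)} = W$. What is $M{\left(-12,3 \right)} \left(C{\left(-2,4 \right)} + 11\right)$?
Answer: $-288$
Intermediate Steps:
$M{\left(-12,3 \right)} \left(C{\left(-2,4 \right)} + 11\right) = - 12 \left(13 + 11\right) = \left(-12\right) 24 = -288$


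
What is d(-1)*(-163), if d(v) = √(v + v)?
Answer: -163*I*√2 ≈ -230.52*I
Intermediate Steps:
d(v) = √2*√v (d(v) = √(2*v) = √2*√v)
d(-1)*(-163) = (√2*√(-1))*(-163) = (√2*I)*(-163) = (I*√2)*(-163) = -163*I*√2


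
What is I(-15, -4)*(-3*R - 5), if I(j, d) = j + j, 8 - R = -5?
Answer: 1320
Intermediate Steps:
R = 13 (R = 8 - 1*(-5) = 8 + 5 = 13)
I(j, d) = 2*j
I(-15, -4)*(-3*R - 5) = (2*(-15))*(-3*13 - 5) = -30*(-39 - 5) = -30*(-44) = 1320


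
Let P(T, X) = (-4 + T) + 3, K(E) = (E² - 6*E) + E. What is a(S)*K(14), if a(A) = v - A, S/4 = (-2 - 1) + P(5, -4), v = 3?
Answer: -126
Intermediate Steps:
K(E) = E² - 5*E
P(T, X) = -1 + T
S = 4 (S = 4*((-2 - 1) + (-1 + 5)) = 4*(-3 + 4) = 4*1 = 4)
a(A) = 3 - A
a(S)*K(14) = (3 - 1*4)*(14*(-5 + 14)) = (3 - 4)*(14*9) = -1*126 = -126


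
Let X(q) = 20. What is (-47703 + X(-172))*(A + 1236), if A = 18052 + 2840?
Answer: -1055129424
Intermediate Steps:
A = 20892
(-47703 + X(-172))*(A + 1236) = (-47703 + 20)*(20892 + 1236) = -47683*22128 = -1055129424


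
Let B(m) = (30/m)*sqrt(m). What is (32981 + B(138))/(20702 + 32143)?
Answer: 2537/4065 + sqrt(138)/243087 ≈ 0.62416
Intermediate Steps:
B(m) = 30/sqrt(m)
(32981 + B(138))/(20702 + 32143) = (32981 + 30/sqrt(138))/(20702 + 32143) = (32981 + 30*(sqrt(138)/138))/52845 = (32981 + 5*sqrt(138)/23)*(1/52845) = 2537/4065 + sqrt(138)/243087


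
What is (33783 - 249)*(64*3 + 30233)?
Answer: 1020271950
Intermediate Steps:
(33783 - 249)*(64*3 + 30233) = 33534*(192 + 30233) = 33534*30425 = 1020271950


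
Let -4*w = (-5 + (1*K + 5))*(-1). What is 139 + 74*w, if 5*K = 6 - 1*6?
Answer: 139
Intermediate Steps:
K = 0 (K = (6 - 1*6)/5 = (6 - 6)/5 = (⅕)*0 = 0)
w = 0 (w = -(-5 + (1*0 + 5))*(-1)/4 = -(-5 + (0 + 5))*(-1)/4 = -(-5 + 5)*(-1)/4 = -0*(-1) = -¼*0 = 0)
139 + 74*w = 139 + 74*0 = 139 + 0 = 139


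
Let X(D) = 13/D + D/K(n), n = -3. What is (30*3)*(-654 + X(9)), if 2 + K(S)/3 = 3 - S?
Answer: -117325/2 ≈ -58663.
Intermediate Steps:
K(S) = 3 - 3*S (K(S) = -6 + 3*(3 - S) = -6 + (9 - 3*S) = 3 - 3*S)
X(D) = 13/D + D/12 (X(D) = 13/D + D/(3 - 3*(-3)) = 13/D + D/(3 + 9) = 13/D + D/12)
(30*3)*(-654 + X(9)) = (30*3)*(-654 + (13/9 + (1/12)*9)) = 90*(-654 + (13*(⅑) + ¾)) = 90*(-654 + (13/9 + ¾)) = 90*(-654 + 79/36) = 90*(-23465/36) = -117325/2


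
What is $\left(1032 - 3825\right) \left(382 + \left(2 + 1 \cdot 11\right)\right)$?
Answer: $-1103235$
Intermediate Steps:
$\left(1032 - 3825\right) \left(382 + \left(2 + 1 \cdot 11\right)\right) = - 2793 \left(382 + \left(2 + 11\right)\right) = - 2793 \left(382 + 13\right) = \left(-2793\right) 395 = -1103235$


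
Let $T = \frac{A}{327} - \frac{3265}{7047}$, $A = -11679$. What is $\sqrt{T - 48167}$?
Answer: $\frac{i \sqrt{351117277274751}}{85347} \approx 219.55 i$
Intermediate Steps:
$T = - \frac{27789856}{768123}$ ($T = - \frac{11679}{327} - \frac{3265}{7047} = \left(-11679\right) \frac{1}{327} - \frac{3265}{7047} = - \frac{3893}{109} - \frac{3265}{7047} = - \frac{27789856}{768123} \approx -36.179$)
$\sqrt{T - 48167} = \sqrt{- \frac{27789856}{768123} - 48167} = \sqrt{- \frac{37025970397}{768123}} = \frac{i \sqrt{351117277274751}}{85347}$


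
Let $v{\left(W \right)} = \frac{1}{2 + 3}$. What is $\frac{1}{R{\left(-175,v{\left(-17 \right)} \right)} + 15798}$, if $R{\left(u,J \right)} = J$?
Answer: $\frac{5}{78991} \approx 6.3298 \cdot 10^{-5}$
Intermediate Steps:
$v{\left(W \right)} = \frac{1}{5}$
$\frac{1}{R{\left(-175,v{\left(-17 \right)} \right)} + 15798} = \frac{1}{\frac{1}{5} + 15798} = \frac{1}{\frac{78991}{5}} = \frac{5}{78991}$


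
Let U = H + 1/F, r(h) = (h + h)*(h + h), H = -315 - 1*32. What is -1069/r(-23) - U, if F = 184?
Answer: 1466343/4232 ≈ 346.49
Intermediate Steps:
H = -347 (H = -315 - 32 = -347)
r(h) = 4*h**2 (r(h) = (2*h)*(2*h) = 4*h**2)
U = -63847/184 (U = -347 + 1/184 = -63847/184 ≈ -346.99)
-1069/r(-23) - U = -1069/(4*(-23)**2) - 1*(-63847/184) = -1069/(4*529) + 63847/184 = -1069/2116 + 63847/184 = 1466343/4232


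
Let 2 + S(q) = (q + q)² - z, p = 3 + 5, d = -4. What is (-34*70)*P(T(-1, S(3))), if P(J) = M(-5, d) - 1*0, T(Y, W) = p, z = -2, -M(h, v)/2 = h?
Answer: -23800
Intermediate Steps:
M(h, v) = -2*h
p = 8
S(q) = 4*q² (S(q) = -2 + ((q + q)² - 1*(-2)) = -2 + ((2*q)² + 2) = -2 + (4*q² + 2) = -2 + (2 + 4*q²) = 4*q²)
T(Y, W) = 8
P(J) = 10 (P(J) = -2*(-5) - 1*0 = 10 + 0 = 10)
(-34*70)*P(T(-1, S(3))) = -34*70*10 = -2380*10 = -23800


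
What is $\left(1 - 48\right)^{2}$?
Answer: $2209$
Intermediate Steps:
$\left(1 - 48\right)^{2} = \left(-47\right)^{2} = 2209$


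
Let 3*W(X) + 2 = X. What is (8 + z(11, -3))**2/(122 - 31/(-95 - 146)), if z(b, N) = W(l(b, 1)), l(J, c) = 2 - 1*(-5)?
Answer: 202681/264897 ≈ 0.76513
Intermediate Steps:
l(J, c) = 7 (l(J, c) = 2 + 5 = 7)
W(X) = -2/3 + X/3
z(b, N) = 5/3 (z(b, N) = -2/3 + (1/3)*7 = -2/3 + 7/3 = 5/3)
(8 + z(11, -3))**2/(122 - 31/(-95 - 146)) = (8 + 5/3)**2/(122 - 31/(-95 - 146)) = (29/3)**2/(122 - 31/(-241)) = 841/(9*(122 - 1/241*(-31))) = 841/(9*(122 + 31/241)) = 841/(9*(29433/241)) = (841/9)*(241/29433) = 202681/264897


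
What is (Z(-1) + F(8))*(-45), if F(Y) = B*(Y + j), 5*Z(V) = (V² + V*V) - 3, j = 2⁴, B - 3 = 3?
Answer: -6471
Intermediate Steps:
B = 6 (B = 3 + 3 = 6)
j = 16
Z(V) = -⅗ + 2*V²/5 (Z(V) = ((V² + V*V) - 3)/5 = ((V² + V²) - 3)/5 = (2*V² - 3)/5 = (-3 + 2*V²)/5 = -⅗ + 2*V²/5)
F(Y) = 96 + 6*Y (F(Y) = 6*(Y + 16) = 6*(16 + Y) = 96 + 6*Y)
(Z(-1) + F(8))*(-45) = ((-⅗ + (⅖)*(-1)²) + (96 + 6*8))*(-45) = ((-⅗ + (⅖)*1) + (96 + 48))*(-45) = ((-⅗ + ⅖) + 144)*(-45) = (-⅕ + 144)*(-45) = (719/5)*(-45) = -6471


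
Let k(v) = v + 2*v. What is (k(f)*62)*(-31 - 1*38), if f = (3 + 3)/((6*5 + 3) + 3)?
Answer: -2139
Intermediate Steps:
f = ⅙ (f = 6/((30 + 3) + 3) = 6/(33 + 3) = 6/36 = 6*(1/36) = ⅙ ≈ 0.16667)
k(v) = 3*v
(k(f)*62)*(-31 - 1*38) = ((3*(⅙))*62)*(-31 - 1*38) = ((½)*62)*(-31 - 38) = 31*(-69) = -2139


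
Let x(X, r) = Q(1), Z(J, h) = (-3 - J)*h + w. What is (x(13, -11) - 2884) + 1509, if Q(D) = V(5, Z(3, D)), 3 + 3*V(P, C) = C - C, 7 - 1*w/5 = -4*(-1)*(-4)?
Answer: -1376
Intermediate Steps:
w = 115 (w = 35 - 5*(-4*(-1))*(-4) = 35 - 20*(-4) = 35 - 5*(-16) = 35 + 80 = 115)
Z(J, h) = 115 + h*(-3 - J) (Z(J, h) = (-3 - J)*h + 115 = h*(-3 - J) + 115 = 115 + h*(-3 - J))
V(P, C) = -1 (V(P, C) = -1 + (C - C)/3 = -1 + (⅓)*0 = -1 + 0 = -1)
Q(D) = -1
x(X, r) = -1
(x(13, -11) - 2884) + 1509 = (-1 - 2884) + 1509 = -2885 + 1509 = -1376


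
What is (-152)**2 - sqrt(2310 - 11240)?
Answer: 23104 - I*sqrt(8930) ≈ 23104.0 - 94.499*I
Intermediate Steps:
(-152)**2 - sqrt(2310 - 11240) = 23104 - sqrt(-8930) = 23104 - I*sqrt(8930)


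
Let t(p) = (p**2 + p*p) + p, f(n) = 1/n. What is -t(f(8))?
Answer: -5/32 ≈ -0.15625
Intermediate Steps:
f(n) = 1/n
t(p) = p + 2*p**2 (t(p) = (p**2 + p**2) + p = 2*p**2 + p = p + 2*p**2)
-t(f(8)) = -(1 + 2/8)/8 = -(1 + 2*(1/8))/8 = -(1 + 1/4)/8 = -5/(8*4) = -1*5/32 = -5/32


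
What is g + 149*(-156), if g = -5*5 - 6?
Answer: -23275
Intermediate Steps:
g = -31 (g = -25 - 6 = -31)
g + 149*(-156) = -31 + 149*(-156) = -31 - 23244 = -23275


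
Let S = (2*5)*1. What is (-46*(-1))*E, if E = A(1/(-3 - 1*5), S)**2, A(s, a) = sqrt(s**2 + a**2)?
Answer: 147223/32 ≈ 4600.7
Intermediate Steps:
S = 10 (S = 10*1 = 10)
A(s, a) = sqrt(a**2 + s**2)
E = 6401/64 (E = (sqrt(10**2 + (1/(-3 - 1*5))**2))**2 = (sqrt(100 + (1/(-3 - 5))**2))**2 = (sqrt(100 + (1/(-8))**2))**2 = (sqrt(100 + (-1/8)**2))**2 = (sqrt(100 + 1/64))**2 = (sqrt(6401/64))**2 = (sqrt(6401)/8)**2 = 6401/64 ≈ 100.02)
(-46*(-1))*E = -46*(-1)*(6401/64) = 46*(6401/64) = 147223/32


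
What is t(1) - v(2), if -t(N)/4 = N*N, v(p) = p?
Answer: -6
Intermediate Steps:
t(N) = -4*N² (t(N) = -4*N*N = -4*N²)
t(1) - v(2) = -4*1² - 1*2 = -4*1 - 2 = -4 - 2 = -6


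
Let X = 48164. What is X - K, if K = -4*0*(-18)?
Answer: 48164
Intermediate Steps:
K = 0 (K = 0*(-18) = 0)
X - K = 48164 - 1*0 = 48164 + 0 = 48164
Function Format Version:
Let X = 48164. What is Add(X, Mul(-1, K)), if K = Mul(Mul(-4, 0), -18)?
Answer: 48164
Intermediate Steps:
K = 0 (K = Mul(0, -18) = 0)
Add(X, Mul(-1, K)) = Add(48164, Mul(-1, 0)) = Add(48164, 0) = 48164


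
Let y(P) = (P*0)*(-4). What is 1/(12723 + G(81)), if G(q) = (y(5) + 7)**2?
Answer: 1/12772 ≈ 7.8296e-5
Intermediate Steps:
y(P) = 0 (y(P) = 0*(-4) = 0)
G(q) = 49 (G(q) = (0 + 7)**2 = 7**2 = 49)
1/(12723 + G(81)) = 1/(12723 + 49) = 1/12772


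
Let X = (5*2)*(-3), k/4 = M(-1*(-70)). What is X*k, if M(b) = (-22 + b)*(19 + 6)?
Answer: -144000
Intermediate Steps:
M(b) = -550 + 25*b (M(b) = (-22 + b)*25 = -550 + 25*b)
k = 4800 (k = 4*(-550 + 25*(-1*(-70))) = 4*(-550 + 25*70) = 4*(-550 + 1750) = 4*1200 = 4800)
X = -30 (X = 10*(-3) = -30)
X*k = -30*4800 = -144000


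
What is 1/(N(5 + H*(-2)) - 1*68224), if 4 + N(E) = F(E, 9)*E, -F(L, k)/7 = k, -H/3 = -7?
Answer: -1/65897 ≈ -1.5175e-5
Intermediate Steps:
H = 21 (H = -3*(-7) = 21)
F(L, k) = -7*k
N(E) = -4 - 63*E (N(E) = -4 + (-7*9)*E = -4 - 63*E)
1/(N(5 + H*(-2)) - 1*68224) = 1/((-4 - 63*(5 + 21*(-2))) - 1*68224) = 1/((-4 - 63*(5 - 42)) - 68224) = 1/((-4 - 63*(-37)) - 68224) = 1/((-4 + 2331) - 68224) = 1/(2327 - 68224) = 1/(-65897) = -1/65897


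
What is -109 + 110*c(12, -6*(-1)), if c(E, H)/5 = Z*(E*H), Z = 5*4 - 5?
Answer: 593891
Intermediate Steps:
Z = 15 (Z = 20 - 5 = 15)
c(E, H) = 75*E*H (c(E, H) = 5*(15*(E*H)) = 5*(15*E*H) = 75*E*H)
-109 + 110*c(12, -6*(-1)) = -109 + 110*(75*12*(-6*(-1))) = -109 + 110*(75*12*6) = -109 + 110*5400 = -109 + 594000 = 593891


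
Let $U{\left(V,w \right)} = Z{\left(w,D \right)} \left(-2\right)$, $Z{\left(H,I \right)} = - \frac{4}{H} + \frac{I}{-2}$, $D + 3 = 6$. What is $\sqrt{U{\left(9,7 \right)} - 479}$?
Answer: $\frac{2 i \sqrt{5817}}{7} \approx 21.791 i$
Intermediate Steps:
$D = 3$ ($D = -3 + 6 = 3$)
$Z{\left(H,I \right)} = - \frac{4}{H} - \frac{I}{2}$ ($Z{\left(H,I \right)} = - \frac{4}{H} + I \left(- \frac{1}{2}\right) = - \frac{4}{H} - \frac{I}{2}$)
$U{\left(V,w \right)} = 3 + \frac{8}{w}$ ($U{\left(V,w \right)} = \left(- \frac{4}{w} - \frac{3}{2}\right) \left(-2\right) = \left(- \frac{3}{2} - \frac{4}{w}\right) \left(-2\right) = 3 + \frac{8}{w}$)
$\sqrt{U{\left(9,7 \right)} - 479} = \sqrt{\left(3 + \frac{8}{7}\right) - 479} = \sqrt{\frac{29}{7} - 479} = \sqrt{- \frac{3324}{7}} = \frac{2 i \sqrt{5817}}{7}$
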